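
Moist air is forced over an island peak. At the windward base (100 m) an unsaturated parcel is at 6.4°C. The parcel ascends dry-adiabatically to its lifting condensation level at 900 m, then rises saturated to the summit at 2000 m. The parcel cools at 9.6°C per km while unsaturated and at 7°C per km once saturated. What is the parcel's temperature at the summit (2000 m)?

-8.98°C

100 → 900 m (dry, 9.6°C/km): ΔT = -9.6 × 0.8 = -7.68°C → T = -1.28°C
900 → 2000 m (saturated, 7°C/km): ΔT = -7 × 1.1 = -7.7°C → T = -8.98°C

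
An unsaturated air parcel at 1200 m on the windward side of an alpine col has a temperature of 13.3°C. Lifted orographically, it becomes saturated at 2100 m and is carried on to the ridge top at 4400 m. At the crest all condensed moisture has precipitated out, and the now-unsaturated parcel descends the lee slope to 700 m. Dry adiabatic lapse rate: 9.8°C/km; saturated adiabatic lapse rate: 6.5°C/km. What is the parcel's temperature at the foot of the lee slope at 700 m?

25.79°C

Dry to 2100 m: -9.8 × 0.9 km = -8.82°C, so T = 4.48°C.
Saturated to 4400 m: -6.5 × 2.3 km = -14.95°C, so T = -10.47°C.
Dry descent to 700 m: +9.8 × 3.7 km = +36.26°C, so T = 25.79°C.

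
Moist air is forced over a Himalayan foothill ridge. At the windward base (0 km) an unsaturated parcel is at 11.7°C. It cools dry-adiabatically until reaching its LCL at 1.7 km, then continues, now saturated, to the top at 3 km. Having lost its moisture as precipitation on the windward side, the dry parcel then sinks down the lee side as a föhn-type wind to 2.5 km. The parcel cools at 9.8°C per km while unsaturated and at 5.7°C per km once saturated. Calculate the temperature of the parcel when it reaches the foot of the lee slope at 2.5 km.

0–1700 m, dry: Δz = 1.7 km ⇒ ΔT = -16.66°C; T = -4.96°C
1700–3000 m, saturated: Δz = 1.3 km ⇒ ΔT = -7.41°C; T = -12.37°C
3000–2500 m, dry descent: Δz = 0.5 km ⇒ ΔT = +4.9°C; T = -7.47°C

-7.47°C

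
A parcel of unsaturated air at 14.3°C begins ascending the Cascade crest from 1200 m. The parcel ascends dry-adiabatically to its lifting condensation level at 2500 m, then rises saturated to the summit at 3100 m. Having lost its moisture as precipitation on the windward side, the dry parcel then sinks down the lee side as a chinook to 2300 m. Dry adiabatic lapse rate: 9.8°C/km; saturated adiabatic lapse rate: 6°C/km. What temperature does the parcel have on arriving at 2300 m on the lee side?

1200–2500 m, dry: Δz = 1.3 km ⇒ ΔT = -12.74°C; T = 1.56°C
2500–3100 m, saturated: Δz = 0.6 km ⇒ ΔT = -3.6°C; T = -2.04°C
3100–2300 m, dry descent: Δz = 0.8 km ⇒ ΔT = +7.84°C; T = 5.8°C

5.8°C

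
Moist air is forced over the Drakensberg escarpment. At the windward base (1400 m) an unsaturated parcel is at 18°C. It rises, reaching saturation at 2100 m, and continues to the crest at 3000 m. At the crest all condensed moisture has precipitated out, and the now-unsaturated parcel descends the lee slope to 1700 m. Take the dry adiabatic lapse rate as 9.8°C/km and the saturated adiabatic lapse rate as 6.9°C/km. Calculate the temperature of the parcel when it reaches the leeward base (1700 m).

Dry to 2100 m: -9.8 × 0.7 km = -6.86°C, so T = 11.14°C.
Saturated to 3000 m: -6.9 × 0.9 km = -6.21°C, so T = 4.93°C.
Dry descent to 1700 m: +9.8 × 1.3 km = +12.74°C, so T = 17.67°C.

17.67°C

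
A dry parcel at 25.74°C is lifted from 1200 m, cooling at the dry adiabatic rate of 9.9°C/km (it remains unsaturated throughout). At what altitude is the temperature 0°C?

Height above start = (25.74 − 0) / 9.9 = 2.6 km
Altitude = 1200 m + 2600 m = 3800 m

3800 m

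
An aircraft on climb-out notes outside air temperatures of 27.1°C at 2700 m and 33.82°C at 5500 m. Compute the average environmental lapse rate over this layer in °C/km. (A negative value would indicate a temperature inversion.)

-2.4°C/km

Γ = −ΔT/Δz = (27.1 − 33.82) / (5500 − 2700) m
  = -6.72°C / 2.8 km = -2.4°C/km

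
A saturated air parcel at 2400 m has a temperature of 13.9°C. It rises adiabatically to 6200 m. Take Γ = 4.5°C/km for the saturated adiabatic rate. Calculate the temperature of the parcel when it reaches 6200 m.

-3.2°C

2400 → 6200 m (saturated adiabatic, 4.5°C/km): ΔT = -4.5 × 3.8 = -17.1°C → T = -3.2°C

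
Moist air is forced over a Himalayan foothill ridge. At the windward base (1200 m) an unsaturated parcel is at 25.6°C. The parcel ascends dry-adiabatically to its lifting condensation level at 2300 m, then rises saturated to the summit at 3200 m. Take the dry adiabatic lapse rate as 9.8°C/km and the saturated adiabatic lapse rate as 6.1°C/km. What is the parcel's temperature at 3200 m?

9.33°C

1200–2300 m, dry: Δz = 1.1 km ⇒ ΔT = -10.78°C; T = 14.82°C
2300–3200 m, saturated: Δz = 0.9 km ⇒ ΔT = -5.49°C; T = 9.33°C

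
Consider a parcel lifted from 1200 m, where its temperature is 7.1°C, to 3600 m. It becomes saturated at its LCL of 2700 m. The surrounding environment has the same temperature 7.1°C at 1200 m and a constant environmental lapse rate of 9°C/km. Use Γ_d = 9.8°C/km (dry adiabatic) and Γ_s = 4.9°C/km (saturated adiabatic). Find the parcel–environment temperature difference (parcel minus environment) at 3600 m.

Parcel:
  1200 → 2700 m (dry, 9.8°C/km): ΔT = -9.8 × 1.5 = -14.7°C → T = -7.6°C
  2700 → 3600 m (saturated, 4.9°C/km): ΔT = -4.9 × 0.9 = -4.41°C → T = -12.01°C
Environment:
  1200 → 3600 m (environment, 9°C/km): ΔT = -9 × 2.4 = -21.6°C → T = -14.5°C
T_parcel − T_env = -12.01 − (-14.5) = +2.49°C

+2.49°C (parcel warmer than environment)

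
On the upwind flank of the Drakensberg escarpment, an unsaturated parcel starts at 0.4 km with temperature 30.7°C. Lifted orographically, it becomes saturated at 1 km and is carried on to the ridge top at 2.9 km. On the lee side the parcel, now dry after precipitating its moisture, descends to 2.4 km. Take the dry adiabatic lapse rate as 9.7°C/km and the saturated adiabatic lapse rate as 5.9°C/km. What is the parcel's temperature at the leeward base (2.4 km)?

400 → 1000 m (dry, 9.7°C/km): ΔT = -9.7 × 0.6 = -5.82°C → T = 24.88°C
1000 → 2900 m (saturated, 5.9°C/km): ΔT = -5.9 × 1.9 = -11.21°C → T = 13.67°C
2900 → 2400 m (dry descent, 9.7°C/km): ΔT = +9.7 × 0.5 = +4.85°C → T = 18.52°C

18.52°C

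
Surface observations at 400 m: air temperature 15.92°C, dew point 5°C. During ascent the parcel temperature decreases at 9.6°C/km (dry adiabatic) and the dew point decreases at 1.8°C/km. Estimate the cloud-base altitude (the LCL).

1800 m

T and T_d converge at 9.6 − 1.8 = 7.8°C per km
Height above start = (15.92 − 5) / 7.8 = 1.4 km
LCL altitude = 400 m + 1400 m = 1800 m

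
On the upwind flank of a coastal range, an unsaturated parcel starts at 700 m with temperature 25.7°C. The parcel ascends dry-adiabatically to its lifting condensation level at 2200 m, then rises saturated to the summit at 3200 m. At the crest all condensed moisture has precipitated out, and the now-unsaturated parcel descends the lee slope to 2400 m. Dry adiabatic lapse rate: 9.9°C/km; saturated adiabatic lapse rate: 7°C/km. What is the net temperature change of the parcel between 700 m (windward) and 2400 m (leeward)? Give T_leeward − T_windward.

700 → 2200 m (dry, 9.9°C/km): ΔT = -9.9 × 1.5 = -14.85°C → T = 10.85°C
2200 → 3200 m (saturated, 7°C/km): ΔT = -7 × 1 = -7°C → T = 3.85°C
3200 → 2400 m (dry descent, 9.9°C/km): ΔT = +9.9 × 0.8 = +7.92°C → T = 11.77°C
Net change vs windward start: 11.77 − 25.7 = -13.93°C

-13.93°C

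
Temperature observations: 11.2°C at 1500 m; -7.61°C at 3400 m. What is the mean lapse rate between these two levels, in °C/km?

9.9°C/km

Γ = −ΔT/Δz = (11.2 − (-7.61)) / (3400 − 1500) m
  = 18.81°C / 1.9 km = 9.9°C/km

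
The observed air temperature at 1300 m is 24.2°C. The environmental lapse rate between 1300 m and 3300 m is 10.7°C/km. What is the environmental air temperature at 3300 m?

2.8°C

1300 → 3300 m (environmental, 10.7°C/km): ΔT = -10.7 × 2 = -21.4°C → T = 2.8°C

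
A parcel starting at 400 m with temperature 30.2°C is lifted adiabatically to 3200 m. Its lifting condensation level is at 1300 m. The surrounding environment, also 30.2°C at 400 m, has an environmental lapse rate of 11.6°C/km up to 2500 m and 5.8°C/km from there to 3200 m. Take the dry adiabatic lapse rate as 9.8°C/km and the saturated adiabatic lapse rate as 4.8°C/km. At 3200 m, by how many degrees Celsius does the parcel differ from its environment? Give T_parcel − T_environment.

Parcel:
  Dry to 1300 m: -9.8 × 0.9 km = -8.82°C, so T = 21.38°C.
  Saturated to 3200 m: -4.8 × 1.9 km = -9.12°C, so T = 12.26°C.
Environment:
  Environment, lower layer to 2500 m: -11.6 × 2.1 km = -24.36°C, so T = 5.84°C.
  Environment, upper layer to 3200 m: -5.8 × 0.7 km = -4.06°C, so T = 1.78°C.
T_parcel − T_env = 12.26 − 1.78 = +10.48°C

+10.48°C (parcel warmer than environment)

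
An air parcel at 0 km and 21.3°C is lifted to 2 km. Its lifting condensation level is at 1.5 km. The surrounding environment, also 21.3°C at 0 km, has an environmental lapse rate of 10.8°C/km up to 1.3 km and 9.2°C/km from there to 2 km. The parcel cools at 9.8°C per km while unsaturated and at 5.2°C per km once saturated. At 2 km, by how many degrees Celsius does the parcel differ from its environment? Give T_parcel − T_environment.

+3.18°C (parcel warmer than environment)

Parcel:
  Dry to 1500 m: -9.8 × 1.5 km = -14.7°C, so T = 6.6°C.
  Saturated to 2000 m: -5.2 × 0.5 km = -2.6°C, so T = 4°C.
Environment:
  Environment, lower layer to 1300 m: -10.8 × 1.3 km = -14.04°C, so T = 7.26°C.
  Environment, upper layer to 2000 m: -9.2 × 0.7 km = -6.44°C, so T = 0.82°C.
T_parcel − T_env = 4 − 0.82 = +3.18°C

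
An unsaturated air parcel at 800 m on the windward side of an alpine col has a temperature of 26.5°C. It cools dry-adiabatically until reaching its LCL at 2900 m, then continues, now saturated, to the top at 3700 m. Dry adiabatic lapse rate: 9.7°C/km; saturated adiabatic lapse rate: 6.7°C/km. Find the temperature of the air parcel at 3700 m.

0.77°C

800 → 2900 m (dry, 9.7°C/km): ΔT = -9.7 × 2.1 = -20.37°C → T = 6.13°C
2900 → 3700 m (saturated, 6.7°C/km): ΔT = -6.7 × 0.8 = -5.36°C → T = 0.77°C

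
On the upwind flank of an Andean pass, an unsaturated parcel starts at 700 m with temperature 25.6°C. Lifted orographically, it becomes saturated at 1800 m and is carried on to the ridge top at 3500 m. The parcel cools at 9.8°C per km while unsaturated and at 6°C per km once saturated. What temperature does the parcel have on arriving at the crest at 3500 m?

700–1800 m, dry: Δz = 1.1 km ⇒ ΔT = -10.78°C; T = 14.82°C
1800–3500 m, saturated: Δz = 1.7 km ⇒ ΔT = -10.2°C; T = 4.62°C

4.62°C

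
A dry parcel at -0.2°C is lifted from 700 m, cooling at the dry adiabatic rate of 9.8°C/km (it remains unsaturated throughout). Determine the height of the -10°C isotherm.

Height above start = (-0.2 − (-10)) / 9.8 = 1 km
Altitude = 700 m + 1000 m = 1700 m

1700 m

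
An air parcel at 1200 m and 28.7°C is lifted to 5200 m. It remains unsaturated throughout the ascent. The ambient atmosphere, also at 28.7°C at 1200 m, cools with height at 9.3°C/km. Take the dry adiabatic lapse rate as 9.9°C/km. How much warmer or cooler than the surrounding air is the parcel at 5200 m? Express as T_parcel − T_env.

-2.4°C (parcel cooler than environment)

Parcel:
  From 1200 m to 5200 m (dry): cools by 9.9 × 4 = 39.6°C, giving -10.9°C.
Environment:
  From 1200 m to 5200 m (environment): cools by 9.3 × 4 = 37.2°C, giving -8.5°C.
T_parcel − T_env = -10.9 − (-8.5) = -2.4°C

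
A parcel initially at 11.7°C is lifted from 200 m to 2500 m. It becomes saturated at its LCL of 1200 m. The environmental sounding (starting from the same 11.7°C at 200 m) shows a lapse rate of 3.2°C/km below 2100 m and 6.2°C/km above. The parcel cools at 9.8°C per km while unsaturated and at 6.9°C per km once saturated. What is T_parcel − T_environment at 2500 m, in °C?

Parcel:
  200–1200 m, dry: Δz = 1 km ⇒ ΔT = -9.8°C; T = 1.9°C
  1200–2500 m, saturated: Δz = 1.3 km ⇒ ΔT = -8.97°C; T = -7.07°C
Environment:
  200–2100 m, environment, lower layer: Δz = 1.9 km ⇒ ΔT = -6.08°C; T = 5.62°C
  2100–2500 m, environment, upper layer: Δz = 0.4 km ⇒ ΔT = -2.48°C; T = 3.14°C
T_parcel − T_env = -7.07 − 3.14 = -10.21°C

-10.21°C (parcel cooler than environment)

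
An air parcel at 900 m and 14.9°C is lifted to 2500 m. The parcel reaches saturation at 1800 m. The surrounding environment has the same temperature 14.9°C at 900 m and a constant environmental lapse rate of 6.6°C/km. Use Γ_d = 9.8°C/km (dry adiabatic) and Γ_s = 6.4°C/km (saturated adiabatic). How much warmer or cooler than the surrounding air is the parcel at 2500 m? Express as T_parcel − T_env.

Parcel:
  900 → 1800 m (dry, 9.8°C/km): ΔT = -9.8 × 0.9 = -8.82°C → T = 6.08°C
  1800 → 2500 m (saturated, 6.4°C/km): ΔT = -6.4 × 0.7 = -4.48°C → T = 1.6°C
Environment:
  900 → 2500 m (environment, 6.6°C/km): ΔT = -6.6 × 1.6 = -10.56°C → T = 4.34°C
T_parcel − T_env = 1.6 − 4.34 = -2.74°C

-2.74°C (parcel cooler than environment)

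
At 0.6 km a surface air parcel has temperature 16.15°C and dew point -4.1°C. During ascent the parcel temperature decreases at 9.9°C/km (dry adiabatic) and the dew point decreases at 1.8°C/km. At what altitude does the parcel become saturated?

3.1 km

T and T_d converge at 9.9 − 1.8 = 8.1°C per km
Height above start = (16.15 − (-4.1)) / 8.1 = 2.5 km
LCL altitude = 600 m + 2500 m = 3100 m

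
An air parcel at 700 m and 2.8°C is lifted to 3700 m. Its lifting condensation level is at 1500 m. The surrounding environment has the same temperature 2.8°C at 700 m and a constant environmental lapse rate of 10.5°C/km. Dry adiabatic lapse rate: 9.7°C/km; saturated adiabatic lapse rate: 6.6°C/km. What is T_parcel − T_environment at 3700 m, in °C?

Parcel:
  From 700 m to 1500 m (dry): cools by 9.7 × 0.8 = 7.76°C, giving -4.96°C.
  From 1500 m to 3700 m (saturated): cools by 6.6 × 2.2 = 14.52°C, giving -19.48°C.
Environment:
  From 700 m to 3700 m (environment): cools by 10.5 × 3 = 31.5°C, giving -28.7°C.
T_parcel − T_env = -19.48 − (-28.7) = +9.22°C

+9.22°C (parcel warmer than environment)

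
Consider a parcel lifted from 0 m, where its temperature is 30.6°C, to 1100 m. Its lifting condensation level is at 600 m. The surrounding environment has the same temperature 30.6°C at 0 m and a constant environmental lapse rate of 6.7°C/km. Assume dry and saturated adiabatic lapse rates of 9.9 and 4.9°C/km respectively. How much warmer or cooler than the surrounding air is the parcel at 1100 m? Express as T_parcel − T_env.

Parcel:
  Dry to 600 m: -9.9 × 0.6 km = -5.94°C, so T = 24.66°C.
  Saturated to 1100 m: -4.9 × 0.5 km = -2.45°C, so T = 22.21°C.
Environment:
  Environment to 1100 m: -6.7 × 1.1 km = -7.37°C, so T = 23.23°C.
T_parcel − T_env = 22.21 − 23.23 = -1.02°C

-1.02°C (parcel cooler than environment)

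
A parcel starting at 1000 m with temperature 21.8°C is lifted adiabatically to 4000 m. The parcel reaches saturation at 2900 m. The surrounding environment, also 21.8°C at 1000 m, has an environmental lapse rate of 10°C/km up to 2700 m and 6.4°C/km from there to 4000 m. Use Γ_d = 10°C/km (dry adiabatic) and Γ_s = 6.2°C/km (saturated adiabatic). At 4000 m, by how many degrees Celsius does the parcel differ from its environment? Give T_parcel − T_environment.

Parcel:
  1000–2900 m, dry: Δz = 1.9 km ⇒ ΔT = -19°C; T = 2.8°C
  2900–4000 m, saturated: Δz = 1.1 km ⇒ ΔT = -6.82°C; T = -4.02°C
Environment:
  1000–2700 m, environment, lower layer: Δz = 1.7 km ⇒ ΔT = -17°C; T = 4.8°C
  2700–4000 m, environment, upper layer: Δz = 1.3 km ⇒ ΔT = -8.32°C; T = -3.52°C
T_parcel − T_env = -4.02 − (-3.52) = -0.5°C

-0.5°C (parcel cooler than environment)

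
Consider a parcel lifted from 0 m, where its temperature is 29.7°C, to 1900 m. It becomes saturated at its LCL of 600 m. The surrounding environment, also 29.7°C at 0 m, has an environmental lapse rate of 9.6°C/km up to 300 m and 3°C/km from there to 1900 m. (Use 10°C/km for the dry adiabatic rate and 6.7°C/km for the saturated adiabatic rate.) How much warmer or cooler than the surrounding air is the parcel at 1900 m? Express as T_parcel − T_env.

Parcel:
  0 → 600 m (dry, 10°C/km): ΔT = -10 × 0.6 = -6°C → T = 23.7°C
  600 → 1900 m (saturated, 6.7°C/km): ΔT = -6.7 × 1.3 = -8.71°C → T = 14.99°C
Environment:
  0 → 300 m (environment, lower layer, 9.6°C/km): ΔT = -9.6 × 0.3 = -2.88°C → T = 26.82°C
  300 → 1900 m (environment, upper layer, 3°C/km): ΔT = -3 × 1.6 = -4.8°C → T = 22.02°C
T_parcel − T_env = 14.99 − 22.02 = -7.03°C

-7.03°C (parcel cooler than environment)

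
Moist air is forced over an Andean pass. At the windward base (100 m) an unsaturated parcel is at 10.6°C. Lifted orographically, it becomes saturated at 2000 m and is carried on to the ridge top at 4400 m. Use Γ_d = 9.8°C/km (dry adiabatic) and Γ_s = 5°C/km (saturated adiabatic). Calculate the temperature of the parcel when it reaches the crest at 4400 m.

100 → 2000 m (dry, 9.8°C/km): ΔT = -9.8 × 1.9 = -18.62°C → T = -8.02°C
2000 → 4400 m (saturated, 5°C/km): ΔT = -5 × 2.4 = -12°C → T = -20.02°C

-20.02°C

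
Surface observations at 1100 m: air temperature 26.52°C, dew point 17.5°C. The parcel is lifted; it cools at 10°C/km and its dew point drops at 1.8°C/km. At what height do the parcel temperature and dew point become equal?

T and T_d converge at 10 − 1.8 = 8.2°C per km
Height above start = (26.52 − 17.5) / 8.2 = 1.1 km
LCL altitude = 1100 m + 1100 m = 2200 m

2200 m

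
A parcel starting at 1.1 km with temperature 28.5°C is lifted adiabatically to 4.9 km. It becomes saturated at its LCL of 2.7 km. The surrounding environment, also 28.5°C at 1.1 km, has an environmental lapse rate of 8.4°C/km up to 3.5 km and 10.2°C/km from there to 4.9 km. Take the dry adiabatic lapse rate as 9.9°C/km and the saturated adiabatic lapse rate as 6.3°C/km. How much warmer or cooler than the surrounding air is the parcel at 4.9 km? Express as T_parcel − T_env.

+4.74°C (parcel warmer than environment)

Parcel:
  Dry to 2700 m: -9.9 × 1.6 km = -15.84°C, so T = 12.66°C.
  Saturated to 4900 m: -6.3 × 2.2 km = -13.86°C, so T = -1.2°C.
Environment:
  Environment, lower layer to 3500 m: -8.4 × 2.4 km = -20.16°C, so T = 8.34°C.
  Environment, upper layer to 4900 m: -10.2 × 1.4 km = -14.28°C, so T = -5.94°C.
T_parcel − T_env = -1.2 − (-5.94) = +4.74°C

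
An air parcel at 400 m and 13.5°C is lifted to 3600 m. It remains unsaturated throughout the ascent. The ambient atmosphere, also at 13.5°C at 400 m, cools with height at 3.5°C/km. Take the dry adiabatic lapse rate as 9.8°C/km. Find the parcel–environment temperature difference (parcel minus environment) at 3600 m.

-20.16°C (parcel cooler than environment)

Parcel:
  Dry to 3600 m: -9.8 × 3.2 km = -31.36°C, so T = -17.86°C.
Environment:
  Environment to 3600 m: -3.5 × 3.2 km = -11.2°C, so T = 2.3°C.
T_parcel − T_env = -17.86 − 2.3 = -20.16°C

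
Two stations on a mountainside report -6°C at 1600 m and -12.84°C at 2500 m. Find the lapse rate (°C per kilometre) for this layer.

Γ = −ΔT/Δz = (-6 − (-12.84)) / (2500 − 1600) m
  = 6.84°C / 0.9 km = 7.6°C/km

7.6°C/km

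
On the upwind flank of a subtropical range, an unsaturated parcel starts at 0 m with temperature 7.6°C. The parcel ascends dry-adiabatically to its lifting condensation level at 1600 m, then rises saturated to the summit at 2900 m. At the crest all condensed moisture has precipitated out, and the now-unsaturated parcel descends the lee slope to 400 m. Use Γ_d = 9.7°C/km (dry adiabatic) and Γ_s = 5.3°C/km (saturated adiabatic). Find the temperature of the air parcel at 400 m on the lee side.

0–1600 m, dry: Δz = 1.6 km ⇒ ΔT = -15.52°C; T = -7.92°C
1600–2900 m, saturated: Δz = 1.3 km ⇒ ΔT = -6.89°C; T = -14.81°C
2900–400 m, dry descent: Δz = 2.5 km ⇒ ΔT = +24.25°C; T = 9.44°C

9.44°C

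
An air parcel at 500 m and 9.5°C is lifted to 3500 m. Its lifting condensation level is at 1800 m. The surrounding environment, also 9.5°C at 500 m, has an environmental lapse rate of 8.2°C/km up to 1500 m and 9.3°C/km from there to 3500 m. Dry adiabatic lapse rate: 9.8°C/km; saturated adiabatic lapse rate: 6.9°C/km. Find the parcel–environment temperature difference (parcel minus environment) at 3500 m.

+2.33°C (parcel warmer than environment)

Parcel:
  From 500 m to 1800 m (dry): cools by 9.8 × 1.3 = 12.74°C, giving -3.24°C.
  From 1800 m to 3500 m (saturated): cools by 6.9 × 1.7 = 11.73°C, giving -14.97°C.
Environment:
  From 500 m to 1500 m (environment, lower layer): cools by 8.2 × 1 = 8.2°C, giving 1.3°C.
  From 1500 m to 3500 m (environment, upper layer): cools by 9.3 × 2 = 18.6°C, giving -17.3°C.
T_parcel − T_env = -14.97 − (-17.3) = +2.33°C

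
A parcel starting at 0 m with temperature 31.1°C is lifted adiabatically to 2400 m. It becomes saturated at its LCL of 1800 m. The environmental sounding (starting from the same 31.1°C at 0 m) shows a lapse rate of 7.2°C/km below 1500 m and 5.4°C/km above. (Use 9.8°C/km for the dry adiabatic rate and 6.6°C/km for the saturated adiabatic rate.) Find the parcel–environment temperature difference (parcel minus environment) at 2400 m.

-5.94°C (parcel cooler than environment)

Parcel:
  0–1800 m, dry: Δz = 1.8 km ⇒ ΔT = -17.64°C; T = 13.46°C
  1800–2400 m, saturated: Δz = 0.6 km ⇒ ΔT = -3.96°C; T = 9.5°C
Environment:
  0–1500 m, environment, lower layer: Δz = 1.5 km ⇒ ΔT = -10.8°C; T = 20.3°C
  1500–2400 m, environment, upper layer: Δz = 0.9 km ⇒ ΔT = -4.86°C; T = 15.44°C
T_parcel − T_env = 9.5 − 15.44 = -5.94°C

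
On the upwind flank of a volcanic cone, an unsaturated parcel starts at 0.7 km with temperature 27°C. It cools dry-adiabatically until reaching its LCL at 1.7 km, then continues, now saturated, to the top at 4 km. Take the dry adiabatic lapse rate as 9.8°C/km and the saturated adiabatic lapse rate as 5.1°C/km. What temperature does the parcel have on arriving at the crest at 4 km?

From 700 m to 1700 m (dry): cools by 9.8 × 1 = 9.8°C, giving 17.2°C.
From 1700 m to 4000 m (saturated): cools by 5.1 × 2.3 = 11.73°C, giving 5.47°C.

5.47°C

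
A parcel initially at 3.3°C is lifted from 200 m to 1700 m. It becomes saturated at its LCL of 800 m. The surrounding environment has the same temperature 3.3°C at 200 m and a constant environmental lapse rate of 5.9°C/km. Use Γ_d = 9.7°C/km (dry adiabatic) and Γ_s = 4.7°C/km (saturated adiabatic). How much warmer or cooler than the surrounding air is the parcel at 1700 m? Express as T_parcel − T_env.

Parcel:
  200 → 800 m (dry, 9.7°C/km): ΔT = -9.7 × 0.6 = -5.82°C → T = -2.52°C
  800 → 1700 m (saturated, 4.7°C/km): ΔT = -4.7 × 0.9 = -4.23°C → T = -6.75°C
Environment:
  200 → 1700 m (environment, 5.9°C/km): ΔT = -5.9 × 1.5 = -8.85°C → T = -5.55°C
T_parcel − T_env = -6.75 − (-5.55) = -1.2°C

-1.2°C (parcel cooler than environment)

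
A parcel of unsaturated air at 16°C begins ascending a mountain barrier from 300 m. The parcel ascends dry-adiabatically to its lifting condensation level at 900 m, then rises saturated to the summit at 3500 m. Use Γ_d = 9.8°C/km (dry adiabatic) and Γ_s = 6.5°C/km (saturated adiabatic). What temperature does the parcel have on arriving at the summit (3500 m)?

300 → 900 m (dry, 9.8°C/km): ΔT = -9.8 × 0.6 = -5.88°C → T = 10.12°C
900 → 3500 m (saturated, 6.5°C/km): ΔT = -6.5 × 2.6 = -16.9°C → T = -6.78°C

-6.78°C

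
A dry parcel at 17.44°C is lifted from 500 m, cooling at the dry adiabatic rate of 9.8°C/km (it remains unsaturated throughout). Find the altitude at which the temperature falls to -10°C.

3300 m

Height above start = (17.44 − (-10)) / 9.8 = 2.8 km
Altitude = 500 m + 2800 m = 3300 m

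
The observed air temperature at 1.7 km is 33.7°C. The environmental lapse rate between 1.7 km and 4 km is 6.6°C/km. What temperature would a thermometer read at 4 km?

From 1700 m to 4000 m (environmental): cools by 6.6 × 2.3 = 15.18°C, giving 18.52°C.

18.52°C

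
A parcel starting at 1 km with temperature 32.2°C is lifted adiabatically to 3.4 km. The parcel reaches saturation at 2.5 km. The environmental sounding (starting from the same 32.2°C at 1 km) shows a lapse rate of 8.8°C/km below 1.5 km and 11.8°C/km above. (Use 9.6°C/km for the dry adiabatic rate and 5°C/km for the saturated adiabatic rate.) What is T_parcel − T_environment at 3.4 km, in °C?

Parcel:
  Dry to 2500 m: -9.6 × 1.5 km = -14.4°C, so T = 17.8°C.
  Saturated to 3400 m: -5 × 0.9 km = -4.5°C, so T = 13.3°C.
Environment:
  Environment, lower layer to 1500 m: -8.8 × 0.5 km = -4.4°C, so T = 27.8°C.
  Environment, upper layer to 3400 m: -11.8 × 1.9 km = -22.42°C, so T = 5.38°C.
T_parcel − T_env = 13.3 − 5.38 = +7.92°C

+7.92°C (parcel warmer than environment)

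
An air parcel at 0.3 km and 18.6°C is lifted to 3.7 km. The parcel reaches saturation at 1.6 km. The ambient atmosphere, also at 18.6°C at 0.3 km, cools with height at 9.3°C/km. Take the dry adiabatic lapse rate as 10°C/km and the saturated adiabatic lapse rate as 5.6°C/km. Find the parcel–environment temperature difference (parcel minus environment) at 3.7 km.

Parcel:
  300–1600 m, dry: Δz = 1.3 km ⇒ ΔT = -13°C; T = 5.6°C
  1600–3700 m, saturated: Δz = 2.1 km ⇒ ΔT = -11.76°C; T = -6.16°C
Environment:
  300–3700 m, environment: Δz = 3.4 km ⇒ ΔT = -31.62°C; T = -13.02°C
T_parcel − T_env = -6.16 − (-13.02) = +6.86°C

+6.86°C (parcel warmer than environment)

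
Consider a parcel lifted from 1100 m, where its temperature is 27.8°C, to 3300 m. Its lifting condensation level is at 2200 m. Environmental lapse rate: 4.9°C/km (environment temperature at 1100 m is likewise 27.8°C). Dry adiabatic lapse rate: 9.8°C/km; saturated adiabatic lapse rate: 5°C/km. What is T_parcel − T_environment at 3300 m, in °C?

Parcel:
  From 1100 m to 2200 m (dry): cools by 9.8 × 1.1 = 10.78°C, giving 17.02°C.
  From 2200 m to 3300 m (saturated): cools by 5 × 1.1 = 5.5°C, giving 11.52°C.
Environment:
  From 1100 m to 3300 m (environment): cools by 4.9 × 2.2 = 10.78°C, giving 17.02°C.
T_parcel − T_env = 11.52 − 17.02 = -5.5°C

-5.5°C (parcel cooler than environment)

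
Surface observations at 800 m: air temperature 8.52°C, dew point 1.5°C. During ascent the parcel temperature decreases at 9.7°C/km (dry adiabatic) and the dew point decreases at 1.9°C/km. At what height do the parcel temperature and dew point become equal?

T and T_d converge at 9.7 − 1.9 = 7.8°C per km
Height above start = (8.52 − 1.5) / 7.8 = 0.9 km
LCL altitude = 800 m + 900 m = 1700 m

1700 m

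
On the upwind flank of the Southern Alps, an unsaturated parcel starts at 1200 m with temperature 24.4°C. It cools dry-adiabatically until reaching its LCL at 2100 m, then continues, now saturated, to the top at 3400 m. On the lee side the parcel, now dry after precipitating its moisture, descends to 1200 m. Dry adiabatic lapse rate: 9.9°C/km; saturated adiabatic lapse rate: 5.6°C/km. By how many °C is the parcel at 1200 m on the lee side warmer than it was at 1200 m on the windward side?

+5.59°C

1200 → 2100 m (dry, 9.9°C/km): ΔT = -9.9 × 0.9 = -8.91°C → T = 15.49°C
2100 → 3400 m (saturated, 5.6°C/km): ΔT = -5.6 × 1.3 = -7.28°C → T = 8.21°C
3400 → 1200 m (dry descent, 9.9°C/km): ΔT = +9.9 × 2.2 = +21.78°C → T = 29.99°C
Net change vs windward start: 29.99 − 24.4 = +5.59°C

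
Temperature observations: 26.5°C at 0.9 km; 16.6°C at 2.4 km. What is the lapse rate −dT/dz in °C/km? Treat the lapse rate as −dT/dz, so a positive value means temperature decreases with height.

Γ = −ΔT/Δz = (26.5 − 16.6) / (2400 − 900) m
  = 9.9°C / 1.5 km = 6.6°C/km

6.6°C/km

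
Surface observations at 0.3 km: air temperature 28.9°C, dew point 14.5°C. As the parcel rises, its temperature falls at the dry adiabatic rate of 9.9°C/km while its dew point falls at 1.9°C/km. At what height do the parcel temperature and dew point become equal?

T and T_d converge at 9.9 − 1.9 = 8°C per km
Height above start = (28.9 − 14.5) / 8 = 1.8 km
LCL altitude = 300 m + 1800 m = 2100 m

2.1 km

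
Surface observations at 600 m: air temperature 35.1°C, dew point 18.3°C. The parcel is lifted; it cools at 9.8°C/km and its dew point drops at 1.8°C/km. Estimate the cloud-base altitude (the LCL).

T and T_d converge at 9.8 − 1.8 = 8°C per km
Height above start = (35.1 − 18.3) / 8 = 2.1 km
LCL altitude = 600 m + 2100 m = 2700 m

2700 m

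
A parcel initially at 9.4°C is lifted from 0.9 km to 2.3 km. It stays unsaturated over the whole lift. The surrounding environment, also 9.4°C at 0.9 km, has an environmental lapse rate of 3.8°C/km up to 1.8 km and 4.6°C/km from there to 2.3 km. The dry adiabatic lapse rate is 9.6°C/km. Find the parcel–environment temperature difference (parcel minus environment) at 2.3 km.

-7.72°C (parcel cooler than environment)

Parcel:
  900–2300 m, dry: Δz = 1.4 km ⇒ ΔT = -13.44°C; T = -4.04°C
Environment:
  900–1800 m, environment, lower layer: Δz = 0.9 km ⇒ ΔT = -3.42°C; T = 5.98°C
  1800–2300 m, environment, upper layer: Δz = 0.5 km ⇒ ΔT = -2.3°C; T = 3.68°C
T_parcel − T_env = -4.04 − 3.68 = -7.72°C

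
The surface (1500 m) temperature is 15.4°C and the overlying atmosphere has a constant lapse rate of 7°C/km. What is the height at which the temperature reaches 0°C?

3700 m

Height above start = (15.4 − 0) / 7 = 2.2 km
Altitude = 1500 m + 2200 m = 3700 m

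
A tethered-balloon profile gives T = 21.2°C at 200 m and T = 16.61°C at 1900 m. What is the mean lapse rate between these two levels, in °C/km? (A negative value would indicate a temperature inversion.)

Γ = −ΔT/Δz = (21.2 − 16.61) / (1900 − 200) m
  = 4.59°C / 1.7 km = 2.7°C/km

2.7°C/km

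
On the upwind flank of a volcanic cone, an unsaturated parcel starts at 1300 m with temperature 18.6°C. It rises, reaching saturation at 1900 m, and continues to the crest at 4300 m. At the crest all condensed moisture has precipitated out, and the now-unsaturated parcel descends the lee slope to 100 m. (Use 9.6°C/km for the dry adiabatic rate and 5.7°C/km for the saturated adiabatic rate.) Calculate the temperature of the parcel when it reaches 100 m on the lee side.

39.48°C

From 1300 m to 1900 m (dry): cools by 9.6 × 0.6 = 5.76°C, giving 12.84°C.
From 1900 m to 4300 m (saturated): cools by 5.7 × 2.4 = 13.68°C, giving -0.84°C.
From 4300 m to 100 m (dry descent): warms by 9.6 × 4.2 = 40.32°C, giving 39.48°C.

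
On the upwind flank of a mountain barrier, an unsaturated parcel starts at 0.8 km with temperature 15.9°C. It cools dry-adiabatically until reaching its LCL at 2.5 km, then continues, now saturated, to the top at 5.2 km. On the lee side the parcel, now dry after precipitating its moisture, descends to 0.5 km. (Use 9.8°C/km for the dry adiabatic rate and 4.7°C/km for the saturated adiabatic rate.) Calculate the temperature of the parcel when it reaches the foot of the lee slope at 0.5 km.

From 800 m to 2500 m (dry): cools by 9.8 × 1.7 = 16.66°C, giving -0.76°C.
From 2500 m to 5200 m (saturated): cools by 4.7 × 2.7 = 12.69°C, giving -13.45°C.
From 5200 m to 500 m (dry descent): warms by 9.8 × 4.7 = 46.06°C, giving 32.61°C.

32.61°C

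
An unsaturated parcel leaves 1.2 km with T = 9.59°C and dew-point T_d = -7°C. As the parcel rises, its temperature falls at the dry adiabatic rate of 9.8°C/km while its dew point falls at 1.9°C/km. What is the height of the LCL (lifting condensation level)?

3.3 km

T and T_d converge at 9.8 − 1.9 = 7.9°C per km
Height above start = (9.59 − (-7)) / 7.9 = 2.1 km
LCL altitude = 1200 m + 2100 m = 3300 m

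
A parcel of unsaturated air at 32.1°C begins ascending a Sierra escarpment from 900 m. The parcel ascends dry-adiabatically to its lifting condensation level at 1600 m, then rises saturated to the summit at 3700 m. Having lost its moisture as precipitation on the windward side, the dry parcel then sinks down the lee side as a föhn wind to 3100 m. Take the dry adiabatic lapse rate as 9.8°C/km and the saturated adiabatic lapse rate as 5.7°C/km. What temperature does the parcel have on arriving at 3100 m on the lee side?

900–1600 m, dry: Δz = 0.7 km ⇒ ΔT = -6.86°C; T = 25.24°C
1600–3700 m, saturated: Δz = 2.1 km ⇒ ΔT = -11.97°C; T = 13.27°C
3700–3100 m, dry descent: Δz = 0.6 km ⇒ ΔT = +5.88°C; T = 19.15°C

19.15°C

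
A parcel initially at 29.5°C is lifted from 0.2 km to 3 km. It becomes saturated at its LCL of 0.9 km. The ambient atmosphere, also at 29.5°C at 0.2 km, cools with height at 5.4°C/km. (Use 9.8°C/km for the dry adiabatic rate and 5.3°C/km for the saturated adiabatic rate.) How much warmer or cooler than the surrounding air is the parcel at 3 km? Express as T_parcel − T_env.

-2.87°C (parcel cooler than environment)

Parcel:
  200–900 m, dry: Δz = 0.7 km ⇒ ΔT = -6.86°C; T = 22.64°C
  900–3000 m, saturated: Δz = 2.1 km ⇒ ΔT = -11.13°C; T = 11.51°C
Environment:
  200–3000 m, environment: Δz = 2.8 km ⇒ ΔT = -15.12°C; T = 14.38°C
T_parcel − T_env = 11.51 − 14.38 = -2.87°C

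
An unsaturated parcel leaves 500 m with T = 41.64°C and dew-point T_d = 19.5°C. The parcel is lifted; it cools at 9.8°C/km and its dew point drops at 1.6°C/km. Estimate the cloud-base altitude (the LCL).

T and T_d converge at 9.8 − 1.6 = 8.2°C per km
Height above start = (41.64 − 19.5) / 8.2 = 2.7 km
LCL altitude = 500 m + 2700 m = 3200 m

3200 m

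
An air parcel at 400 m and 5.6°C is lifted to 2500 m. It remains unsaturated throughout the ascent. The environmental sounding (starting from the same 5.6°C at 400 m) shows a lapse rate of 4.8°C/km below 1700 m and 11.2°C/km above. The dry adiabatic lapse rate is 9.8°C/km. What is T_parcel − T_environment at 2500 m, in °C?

-5.38°C (parcel cooler than environment)

Parcel:
  400 → 2500 m (dry, 9.8°C/km): ΔT = -9.8 × 2.1 = -20.58°C → T = -14.98°C
Environment:
  400 → 1700 m (environment, lower layer, 4.8°C/km): ΔT = -4.8 × 1.3 = -6.24°C → T = -0.64°C
  1700 → 2500 m (environment, upper layer, 11.2°C/km): ΔT = -11.2 × 0.8 = -8.96°C → T = -9.6°C
T_parcel − T_env = -14.98 − (-9.6) = -5.38°C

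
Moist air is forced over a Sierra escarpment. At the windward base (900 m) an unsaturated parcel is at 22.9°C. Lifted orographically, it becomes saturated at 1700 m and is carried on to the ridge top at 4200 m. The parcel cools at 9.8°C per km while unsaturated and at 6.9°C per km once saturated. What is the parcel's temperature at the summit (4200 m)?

-2.19°C

From 900 m to 1700 m (dry): cools by 9.8 × 0.8 = 7.84°C, giving 15.06°C.
From 1700 m to 4200 m (saturated): cools by 6.9 × 2.5 = 17.25°C, giving -2.19°C.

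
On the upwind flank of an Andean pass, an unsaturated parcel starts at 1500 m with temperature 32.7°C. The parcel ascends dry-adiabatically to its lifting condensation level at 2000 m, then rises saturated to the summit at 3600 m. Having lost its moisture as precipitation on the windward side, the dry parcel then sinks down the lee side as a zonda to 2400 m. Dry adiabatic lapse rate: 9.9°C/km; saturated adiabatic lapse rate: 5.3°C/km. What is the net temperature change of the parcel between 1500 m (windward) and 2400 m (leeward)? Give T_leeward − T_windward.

From 1500 m to 2000 m (dry): cools by 9.9 × 0.5 = 4.95°C, giving 27.75°C.
From 2000 m to 3600 m (saturated): cools by 5.3 × 1.6 = 8.48°C, giving 19.27°C.
From 3600 m to 2400 m (dry descent): warms by 9.9 × 1.2 = 11.88°C, giving 31.15°C.
Net change vs windward start: 31.15 − 32.7 = -1.55°C

-1.55°C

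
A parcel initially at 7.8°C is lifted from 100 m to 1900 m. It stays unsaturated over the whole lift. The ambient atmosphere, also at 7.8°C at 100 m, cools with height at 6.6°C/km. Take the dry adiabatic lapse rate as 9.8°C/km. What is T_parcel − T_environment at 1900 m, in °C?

-5.76°C (parcel cooler than environment)

Parcel:
  Dry to 1900 m: -9.8 × 1.8 km = -17.64°C, so T = -9.84°C.
Environment:
  Environment to 1900 m: -6.6 × 1.8 km = -11.88°C, so T = -4.08°C.
T_parcel − T_env = -9.84 − (-4.08) = -5.76°C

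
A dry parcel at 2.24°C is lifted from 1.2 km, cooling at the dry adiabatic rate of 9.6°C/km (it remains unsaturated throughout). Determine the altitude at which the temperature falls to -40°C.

5.6 km

Height above start = (2.24 − (-40)) / 9.6 = 4.4 km
Altitude = 1200 m + 4400 m = 5600 m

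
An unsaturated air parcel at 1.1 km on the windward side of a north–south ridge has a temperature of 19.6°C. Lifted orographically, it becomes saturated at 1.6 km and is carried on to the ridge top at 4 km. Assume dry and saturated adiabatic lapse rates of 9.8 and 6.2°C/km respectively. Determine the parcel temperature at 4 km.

-0.18°C

Dry to 1600 m: -9.8 × 0.5 km = -4.9°C, so T = 14.7°C.
Saturated to 4000 m: -6.2 × 2.4 km = -14.88°C, so T = -0.18°C.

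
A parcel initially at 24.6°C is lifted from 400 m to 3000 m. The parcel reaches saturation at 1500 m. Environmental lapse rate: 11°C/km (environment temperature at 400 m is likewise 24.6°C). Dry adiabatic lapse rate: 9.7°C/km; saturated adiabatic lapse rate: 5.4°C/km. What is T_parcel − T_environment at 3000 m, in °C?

+9.83°C (parcel warmer than environment)

Parcel:
  400–1500 m, dry: Δz = 1.1 km ⇒ ΔT = -10.67°C; T = 13.93°C
  1500–3000 m, saturated: Δz = 1.5 km ⇒ ΔT = -8.1°C; T = 5.83°C
Environment:
  400–3000 m, environment: Δz = 2.6 km ⇒ ΔT = -28.6°C; T = -4°C
T_parcel − T_env = 5.83 − (-4) = +9.83°C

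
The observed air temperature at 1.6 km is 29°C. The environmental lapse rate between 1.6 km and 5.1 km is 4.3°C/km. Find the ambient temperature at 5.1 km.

Environmental to 5100 m: -4.3 × 3.5 km = -15.05°C, so T = 13.95°C.

13.95°C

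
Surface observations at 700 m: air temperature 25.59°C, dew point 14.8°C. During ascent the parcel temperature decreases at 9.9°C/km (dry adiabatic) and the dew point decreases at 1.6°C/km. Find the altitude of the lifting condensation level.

T and T_d converge at 9.9 − 1.6 = 8.3°C per km
Height above start = (25.59 − 14.8) / 8.3 = 1.3 km
LCL altitude = 700 m + 1300 m = 2000 m

2000 m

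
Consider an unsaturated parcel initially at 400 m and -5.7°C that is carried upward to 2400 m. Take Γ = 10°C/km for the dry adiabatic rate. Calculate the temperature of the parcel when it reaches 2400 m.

From 400 m to 2400 m (dry adiabatic): cools by 10 × 2 = 20°C, giving -25.7°C.

-25.7°C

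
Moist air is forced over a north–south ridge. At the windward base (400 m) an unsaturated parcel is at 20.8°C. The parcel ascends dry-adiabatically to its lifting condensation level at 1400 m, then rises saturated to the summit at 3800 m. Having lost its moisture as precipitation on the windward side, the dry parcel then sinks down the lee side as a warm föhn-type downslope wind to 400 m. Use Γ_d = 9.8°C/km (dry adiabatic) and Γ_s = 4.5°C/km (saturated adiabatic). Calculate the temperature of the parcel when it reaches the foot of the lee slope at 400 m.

33.52°C

400 → 1400 m (dry, 9.8°C/km): ΔT = -9.8 × 1 = -9.8°C → T = 11°C
1400 → 3800 m (saturated, 4.5°C/km): ΔT = -4.5 × 2.4 = -10.8°C → T = 0.2°C
3800 → 400 m (dry descent, 9.8°C/km): ΔT = +9.8 × 3.4 = +33.32°C → T = 33.52°C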